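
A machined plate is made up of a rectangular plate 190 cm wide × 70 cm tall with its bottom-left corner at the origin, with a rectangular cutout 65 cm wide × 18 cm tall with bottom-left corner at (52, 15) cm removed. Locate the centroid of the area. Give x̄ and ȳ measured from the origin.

Part | A | x̄ᵢ | ȳᵢ | A·x̄ᵢ | A·ȳᵢ
plate | 13300.00 | 95.00 | 35.00 | 1263500.00 | 465500.00
hole | -1170.00 | 84.50 | 24.00 | -98865.00 | -28080.00
Σ | 12130.00 |  |  | 1164635.00 | 437420.00
x̄ = 1164635.00 / 12130.00 = 96.01 cm
ȳ = 437420.00 / 12130.00 = 36.06 cm

x̄ = 96.01 cm, ȳ = 36.06 cm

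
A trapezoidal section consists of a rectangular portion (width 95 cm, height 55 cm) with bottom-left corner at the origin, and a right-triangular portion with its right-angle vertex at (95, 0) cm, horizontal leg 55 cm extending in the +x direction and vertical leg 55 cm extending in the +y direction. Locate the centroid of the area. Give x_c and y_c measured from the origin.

rectangular portion: A = 95 × 55 = 5225.00, centroid at (47.50, 27.50).
triangular portion: A = ½·55·55 = 1512.50, centroid at (113.33, 18.33).
ΣA = 6737.50 cm², ΣAx_c = 419604.17 cm³, ΣAy_c = 171416.67 cm³.
x_c = 419604.17/6737.50 = 62.28 cm; y_c = 171416.67/6737.50 = 25.44 cm.

x_c = 62.28 cm, y_c = 25.44 cm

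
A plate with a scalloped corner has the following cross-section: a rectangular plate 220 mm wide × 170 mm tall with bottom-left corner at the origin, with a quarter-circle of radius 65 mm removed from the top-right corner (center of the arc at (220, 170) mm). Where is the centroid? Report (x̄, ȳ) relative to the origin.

x̄ = 101.98 mm, ȳ = 79.41 mm

plate: A = 220 × 170 = 37400.00, centroid at (110.00, 85.00).
removed quarter-circle: A = −¼π·65² = -3318.31, centroid at (192.41, 142.41).
ΣA = 34081.69 mm², ΣAx̄ = 3475514.07 mm³, ΣAȳ = 2706429.44 mm³.
x̄ = 3475514.07/34081.69 = 101.98 mm; ȳ = 2706429.44/34081.69 = 79.41 mm.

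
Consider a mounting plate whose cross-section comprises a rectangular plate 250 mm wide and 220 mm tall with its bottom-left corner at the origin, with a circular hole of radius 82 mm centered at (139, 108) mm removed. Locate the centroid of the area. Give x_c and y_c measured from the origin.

x_c = 116.27 mm, y_c = 111.25 mm

plate: A = 250 × 220 = 55000.00, centroid at (125.00, 110.00).
hole: A = −π·82² = -21124.07, centroid at (139.00, 108.00).
ΣA = 33875.93 mm²
ΣAx_c = (55000.00)(125.00) + (-21124.07)(139.00) = 3938754.41 mm³
ΣAy_c = (55000.00)(110.00) + (-21124.07)(108.00) = 3768600.55 mm³
x_c = 3938754.41 / 33875.93 = 116.27 mm
y_c = 3768600.55 / 33875.93 = 111.25 mm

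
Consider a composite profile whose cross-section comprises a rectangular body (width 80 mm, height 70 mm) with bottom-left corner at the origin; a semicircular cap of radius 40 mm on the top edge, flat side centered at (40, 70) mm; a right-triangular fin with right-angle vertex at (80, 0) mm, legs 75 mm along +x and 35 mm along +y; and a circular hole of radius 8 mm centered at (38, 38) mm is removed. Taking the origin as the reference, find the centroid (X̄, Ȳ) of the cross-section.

rectangular body: A = 80 × 70 = 5600.00, centroid at (40.00, 35.00).
semicircular top: A = ½π·40² = 2513.27, centroid at (40.00, 86.98).
triangular fin: A = ½·75·35 = 1312.50, centroid at (105.00, 11.67).
hole: A = −π·8² = -201.06, centroid at (38.00, 38.00).
ΣA = 9224.71 mm², ΣAX̄ = 454703.11 mm³, ΣAȲ = 422268.00 mm³.
X̄ = 454703.11/9224.71 = 49.29 mm; Ȳ = 422268.00/9224.71 = 45.78 mm.

X̄ = 49.29 mm, Ȳ = 45.78 mm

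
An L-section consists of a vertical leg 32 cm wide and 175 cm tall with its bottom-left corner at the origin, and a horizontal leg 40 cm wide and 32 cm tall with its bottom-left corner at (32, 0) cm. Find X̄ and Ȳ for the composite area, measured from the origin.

X̄ = 22.70 cm, Ȳ = 74.20 cm

vertical leg: A = 32 × 175 = 5600.00, centroid at (16.00, 87.50).
horizontal leg: A = 40 × 32 = 1280.00, centroid at (52.00, 16.00).
ΣA = 6880.00 cm²
ΣAX̄ = (5600.00)(16.00) + (1280.00)(52.00) = 156160.00 cm³
ΣAȲ = (5600.00)(87.50) + (1280.00)(16.00) = 510480.00 cm³
X̄ = 156160.00 / 6880.00 = 22.70 cm
Ȳ = 510480.00 / 6880.00 = 74.20 cm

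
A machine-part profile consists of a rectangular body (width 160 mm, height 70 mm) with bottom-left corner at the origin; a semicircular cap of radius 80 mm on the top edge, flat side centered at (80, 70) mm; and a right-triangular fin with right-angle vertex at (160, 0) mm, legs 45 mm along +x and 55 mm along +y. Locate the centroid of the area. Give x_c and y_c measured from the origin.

x_c = 85.23 mm, y_c = 64.90 mm

Part | A | x̄ᵢ | ȳᵢ | A·x̄ᵢ | A·ȳᵢ
rectangular body | 11200.00 | 80.00 | 35.00 | 896000.00 | 392000.00
semicircular top | 10053.10 | 80.00 | 103.95 | 804247.72 | 1045050.09
triangular fin | 1237.50 | 175.00 | 18.33 | 216562.50 | 22687.50
Σ | 22490.60 |  |  | 1916810.22 | 1459737.59
x_c = 1916810.22 / 22490.60 = 85.23 mm
y_c = 1459737.59 / 22490.60 = 64.90 mm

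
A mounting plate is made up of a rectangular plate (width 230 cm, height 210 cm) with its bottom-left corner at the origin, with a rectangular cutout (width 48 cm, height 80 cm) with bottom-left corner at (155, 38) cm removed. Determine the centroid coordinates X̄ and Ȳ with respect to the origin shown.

plate: A = 230 × 210 = 48300.00, centroid at (115.00, 105.00).
hole: A = −(48 × 80) = -3840.00, centroid at (179.00, 78.00).
ΣA = 44460.00 cm², ΣAX̄ = 4867140.00 cm³, ΣAȲ = 4771980.00 cm³.
X̄ = 4867140.00/44460.00 = 109.47 cm; Ȳ = 4771980.00/44460.00 = 107.33 cm.

X̄ = 109.47 cm, Ȳ = 107.33 cm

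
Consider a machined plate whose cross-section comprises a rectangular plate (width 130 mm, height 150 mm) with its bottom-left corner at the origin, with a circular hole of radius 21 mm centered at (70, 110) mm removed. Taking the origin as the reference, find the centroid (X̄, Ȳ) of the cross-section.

plate: A = 130 × 150 = 19500.00, centroid at (65.00, 75.00).
hole: A = −π·21² = -1385.44, centroid at (70.00, 110.00).
ΣA = 18114.56 mm², ΣAX̄ = 1170519.03 mm³, ΣAȲ = 1310101.34 mm³.
X̄ = 1170519.03/18114.56 = 64.62 mm; Ȳ = 1310101.34/18114.56 = 72.32 mm.

X̄ = 64.62 mm, Ȳ = 72.32 mm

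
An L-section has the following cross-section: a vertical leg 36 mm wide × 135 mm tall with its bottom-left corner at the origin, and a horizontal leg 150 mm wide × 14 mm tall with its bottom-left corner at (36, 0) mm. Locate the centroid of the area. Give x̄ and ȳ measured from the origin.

Part | A | x̄ᵢ | ȳᵢ | A·x̄ᵢ | A·ȳᵢ
vertical leg | 4860.00 | 18.00 | 67.50 | 87480.00 | 328050.00
horizontal leg | 2100.00 | 111.00 | 7.00 | 233100.00 | 14700.00
Σ | 6960.00 |  |  | 320580.00 | 342750.00
x̄ = 320580.00 / 6960.00 = 46.06 mm
ȳ = 342750.00 / 6960.00 = 49.25 mm

x̄ = 46.06 mm, ȳ = 49.25 mm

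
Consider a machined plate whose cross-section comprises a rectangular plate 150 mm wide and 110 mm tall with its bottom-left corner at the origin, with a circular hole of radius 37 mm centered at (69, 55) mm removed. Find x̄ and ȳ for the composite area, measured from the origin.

Part | A | x̄ᵢ | ȳᵢ | A·x̄ᵢ | A·ȳᵢ
plate | 16500.00 | 75.00 | 55.00 | 1237500.00 | 907500.00
hole | -4300.84 | 69.00 | 55.00 | -296757.98 | -236546.22
Σ | 12199.16 |  |  | 940742.02 | 670953.78
x̄ = 940742.02 / 12199.16 = 77.12 mm
ȳ = 670953.78 / 12199.16 = 55.00 mm

x̄ = 77.12 mm, ȳ = 55.00 mm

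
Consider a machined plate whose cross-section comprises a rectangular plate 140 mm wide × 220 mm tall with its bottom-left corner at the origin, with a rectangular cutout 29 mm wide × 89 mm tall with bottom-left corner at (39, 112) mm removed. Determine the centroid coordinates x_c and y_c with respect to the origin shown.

x_c = 71.51 mm, y_c = 105.75 mm

plate: A = 140 × 220 = 30800.00, centroid at (70.00, 110.00).
hole: A = −(29 × 89) = -2581.00, centroid at (53.50, 156.50).
ΣA = 28219.00 mm², ΣAx_c = 2017916.50 mm³, ΣAy_c = 2984073.50 mm³.
x_c = 2017916.50/28219.00 = 71.51 mm; y_c = 2984073.50/28219.00 = 105.75 mm.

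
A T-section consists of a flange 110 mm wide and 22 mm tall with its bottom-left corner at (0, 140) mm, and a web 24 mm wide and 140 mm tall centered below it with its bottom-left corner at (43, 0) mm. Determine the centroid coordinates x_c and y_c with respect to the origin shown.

x_c = 55.00 mm, y_c = 103.91 mm

web: A = 24 × 140 = 3360.00, centroid at (55.00, 70.00).
flange: A = 110 × 22 = 2420.00, centroid at (55.00, 151.00).
ΣA = 5780.00 mm²
ΣAx_c = (3360.00)(55.00) + (2420.00)(55.00) = 317900.00 mm³
ΣAy_c = (3360.00)(70.00) + (2420.00)(151.00) = 600620.00 mm³
x_c = 317900.00 / 5780.00 = 55.00 mm
y_c = 600620.00 / 5780.00 = 103.91 mm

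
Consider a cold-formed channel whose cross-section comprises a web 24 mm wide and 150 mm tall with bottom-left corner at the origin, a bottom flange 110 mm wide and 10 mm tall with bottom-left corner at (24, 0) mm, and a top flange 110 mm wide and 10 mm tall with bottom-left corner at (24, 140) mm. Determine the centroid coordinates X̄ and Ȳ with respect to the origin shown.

web: A = 24 × 150 = 3600.00, centroid at (12.00, 75.00).
bottom flange: A = 110 × 10 = 1100.00, centroid at (79.00, 5.00).
top flange: A = 110 × 10 = 1100.00, centroid at (79.00, 145.00).
ΣA = 5800.00 mm²
ΣAX̄ = (3600.00)(12.00) + (1100.00)(79.00) + (1100.00)(79.00) = 217000.00 mm³
ΣAȲ = (3600.00)(75.00) + (1100.00)(5.00) + (1100.00)(145.00) = 435000.00 mm³
X̄ = 217000.00 / 5800.00 = 37.41 mm
Ȳ = 435000.00 / 5800.00 = 75.00 mm

X̄ = 37.41 mm, Ȳ = 75.00 mm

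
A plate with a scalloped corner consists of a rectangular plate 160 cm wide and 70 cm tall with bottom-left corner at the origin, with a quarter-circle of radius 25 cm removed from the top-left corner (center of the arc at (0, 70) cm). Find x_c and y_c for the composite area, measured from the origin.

x_c = 83.18 cm, y_c = 33.88 cm

plate: A = 160 × 70 = 11200.00, centroid at (80.00, 35.00).
removed quarter-circle: A = −¼π·25² = -490.87, centroid at (10.61, 59.39).
ΣA = 10709.13 cm²
ΣAx_c = (11200.00)(80.00) + (-490.87)(10.61) = 890791.67 cm³
ΣAy_c = (11200.00)(35.00) + (-490.87)(59.39) = 362847.16 cm³
x_c = 890791.67 / 10709.13 = 83.18 cm
y_c = 362847.16 / 10709.13 = 33.88 cm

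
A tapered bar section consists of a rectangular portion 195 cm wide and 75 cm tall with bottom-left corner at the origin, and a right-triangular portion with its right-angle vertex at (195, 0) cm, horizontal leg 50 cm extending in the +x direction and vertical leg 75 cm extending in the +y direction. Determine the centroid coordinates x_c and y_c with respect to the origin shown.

rectangular portion: A = 195 × 75 = 14625.00, centroid at (97.50, 37.50).
triangular portion: A = ½·50·75 = 1875.00, centroid at (211.67, 25.00).
ΣA = 16500.00 cm², ΣAx_c = 1822812.50 cm³, ΣAy_c = 595312.50 cm³.
x_c = 1822812.50/16500.00 = 110.47 cm; y_c = 595312.50/16500.00 = 36.08 cm.

x_c = 110.47 cm, y_c = 36.08 cm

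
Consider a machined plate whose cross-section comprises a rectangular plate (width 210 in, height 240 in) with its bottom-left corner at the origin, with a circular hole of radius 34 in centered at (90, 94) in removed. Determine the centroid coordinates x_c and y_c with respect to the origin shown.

x_c = 106.16 in, y_c = 122.02 in

Part | A | x̄ᵢ | ȳᵢ | A·x̄ᵢ | A·ȳᵢ
plate | 50400.00 | 105.00 | 120.00 | 5292000.00 | 6048000.00
hole | -3631.68 | 90.00 | 94.00 | -326851.30 | -341378.02
Σ | 46768.32 |  |  | 4965148.70 | 5706621.98
x_c = 4965148.70 / 46768.32 = 106.16 in
y_c = 5706621.98 / 46768.32 = 122.02 in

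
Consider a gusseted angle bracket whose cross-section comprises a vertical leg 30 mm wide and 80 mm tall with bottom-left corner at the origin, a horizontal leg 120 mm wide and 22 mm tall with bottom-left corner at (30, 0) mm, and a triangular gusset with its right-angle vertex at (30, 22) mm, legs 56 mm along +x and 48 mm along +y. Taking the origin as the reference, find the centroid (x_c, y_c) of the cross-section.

Part | A | x̄ᵢ | ȳᵢ | A·x̄ᵢ | A·ȳᵢ
vertical leg | 2400.00 | 15.00 | 40.00 | 36000.00 | 96000.00
horizontal leg | 2640.00 | 90.00 | 11.00 | 237600.00 | 29040.00
gusset | 1344.00 | 48.67 | 38.00 | 65408.00 | 51072.00
Σ | 6384.00 |  |  | 339008.00 | 176112.00
x_c = 339008.00 / 6384.00 = 53.10 mm
y_c = 176112.00 / 6384.00 = 27.59 mm

x_c = 53.10 mm, y_c = 27.59 mm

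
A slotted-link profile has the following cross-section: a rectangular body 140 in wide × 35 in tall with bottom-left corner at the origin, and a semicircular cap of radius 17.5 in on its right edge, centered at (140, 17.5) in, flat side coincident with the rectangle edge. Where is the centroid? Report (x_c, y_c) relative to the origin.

x_c = 76.92 in, y_c = 17.50 in

rectangular body: A = 140 × 35 = 4900.00, centroid at (70.00, 17.50).
semicircular end: A = ½π·17.5² = 481.06, centroid at (147.43, 17.50).
ΣA = 5381.06 in²
ΣAx_c = (4900.00)(70.00) + (481.06)(147.43) = 413920.81 in³
ΣAy_c = (4900.00)(17.50) + (481.06)(17.50) = 94168.49 in³
x_c = 413920.81 / 5381.06 = 76.92 in
y_c = 94168.49 / 5381.06 = 17.50 in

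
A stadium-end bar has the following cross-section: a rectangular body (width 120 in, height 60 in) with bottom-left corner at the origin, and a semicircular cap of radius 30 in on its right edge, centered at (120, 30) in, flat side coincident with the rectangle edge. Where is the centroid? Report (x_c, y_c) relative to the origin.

x_c = 71.94 in, y_c = 30.00 in

rectangular body: A = 120 × 60 = 7200.00, centroid at (60.00, 30.00).
semicircular end: A = ½π·30² = 1413.72, centroid at (132.73, 30.00).
ΣA = 8613.72 in²
ΣAx_c = (7200.00)(60.00) + (1413.72)(132.73) = 619646.00 in³
ΣAy_c = (7200.00)(30.00) + (1413.72)(30.00) = 258411.50 in³
x_c = 619646.00 / 8613.72 = 71.94 in
y_c = 258411.50 / 8613.72 = 30.00 in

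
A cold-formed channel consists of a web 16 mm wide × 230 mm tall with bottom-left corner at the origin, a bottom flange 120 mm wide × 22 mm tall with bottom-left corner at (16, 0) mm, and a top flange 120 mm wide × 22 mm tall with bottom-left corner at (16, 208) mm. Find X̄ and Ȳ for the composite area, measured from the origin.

web: A = 16 × 230 = 3680.00, centroid at (8.00, 115.00).
bottom flange: A = 120 × 22 = 2640.00, centroid at (76.00, 11.00).
top flange: A = 120 × 22 = 2640.00, centroid at (76.00, 219.00).
ΣA = 8960.00 mm², ΣAX̄ = 430720.00 mm³, ΣAȲ = 1030400.00 mm³.
X̄ = 430720.00/8960.00 = 48.07 mm; Ȳ = 1030400.00/8960.00 = 115.00 mm.

X̄ = 48.07 mm, Ȳ = 115.00 mm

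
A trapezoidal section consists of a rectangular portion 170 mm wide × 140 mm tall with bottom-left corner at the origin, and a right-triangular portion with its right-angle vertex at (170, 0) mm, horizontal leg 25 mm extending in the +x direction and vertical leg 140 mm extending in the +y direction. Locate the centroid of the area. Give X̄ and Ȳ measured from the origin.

Part | A | x̄ᵢ | ȳᵢ | A·x̄ᵢ | A·ȳᵢ
rectangular portion | 23800.00 | 85.00 | 70.00 | 2023000.00 | 1666000.00
triangular portion | 1750.00 | 178.33 | 46.67 | 312083.33 | 81666.67
Σ | 25550.00 |  |  | 2335083.33 | 1747666.67
X̄ = 2335083.33 / 25550.00 = 91.39 mm
Ȳ = 1747666.67 / 25550.00 = 68.40 mm

X̄ = 91.39 mm, Ȳ = 68.40 mm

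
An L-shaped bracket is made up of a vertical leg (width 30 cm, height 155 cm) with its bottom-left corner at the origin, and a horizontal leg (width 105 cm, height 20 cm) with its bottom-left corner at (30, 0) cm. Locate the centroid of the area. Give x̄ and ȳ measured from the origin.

x̄ = 36.00 cm, ȳ = 56.50 cm

vertical leg: A = 30 × 155 = 4650.00, centroid at (15.00, 77.50).
horizontal leg: A = 105 × 20 = 2100.00, centroid at (82.50, 10.00).
ΣA = 6750.00 cm², ΣAx̄ = 243000.00 cm³, ΣAȳ = 381375.00 cm³.
x̄ = 243000.00/6750.00 = 36.00 cm; ȳ = 381375.00/6750.00 = 56.50 cm.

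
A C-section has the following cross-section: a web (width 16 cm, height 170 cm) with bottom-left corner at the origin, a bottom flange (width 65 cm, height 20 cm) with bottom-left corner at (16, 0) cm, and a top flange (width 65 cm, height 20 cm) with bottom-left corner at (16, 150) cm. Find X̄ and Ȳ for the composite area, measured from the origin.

X̄ = 27.79 cm, Ȳ = 85.00 cm

web: A = 16 × 170 = 2720.00, centroid at (8.00, 85.00).
bottom flange: A = 65 × 20 = 1300.00, centroid at (48.50, 10.00).
top flange: A = 65 × 20 = 1300.00, centroid at (48.50, 160.00).
ΣA = 5320.00 cm²
ΣAX̄ = (2720.00)(8.00) + (1300.00)(48.50) + (1300.00)(48.50) = 147860.00 cm³
ΣAȲ = (2720.00)(85.00) + (1300.00)(10.00) + (1300.00)(160.00) = 452200.00 cm³
X̄ = 147860.00 / 5320.00 = 27.79 cm
Ȳ = 452200.00 / 5320.00 = 85.00 cm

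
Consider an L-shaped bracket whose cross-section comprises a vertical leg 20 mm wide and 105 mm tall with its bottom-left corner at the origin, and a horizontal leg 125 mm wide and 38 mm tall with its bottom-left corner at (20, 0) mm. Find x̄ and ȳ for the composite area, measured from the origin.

Part | A | x̄ᵢ | ȳᵢ | A·x̄ᵢ | A·ȳᵢ
vertical leg | 2100.00 | 10.00 | 52.50 | 21000.00 | 110250.00
horizontal leg | 4750.00 | 82.50 | 19.00 | 391875.00 | 90250.00
Σ | 6850.00 |  |  | 412875.00 | 200500.00
x̄ = 412875.00 / 6850.00 = 60.27 mm
ȳ = 200500.00 / 6850.00 = 29.27 mm

x̄ = 60.27 mm, ȳ = 29.27 mm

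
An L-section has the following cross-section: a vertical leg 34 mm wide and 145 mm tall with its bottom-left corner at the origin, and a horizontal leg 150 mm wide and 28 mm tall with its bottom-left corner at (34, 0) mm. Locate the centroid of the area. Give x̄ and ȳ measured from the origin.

vertical leg: A = 34 × 145 = 4930.00, centroid at (17.00, 72.50).
horizontal leg: A = 150 × 28 = 4200.00, centroid at (109.00, 14.00).
ΣA = 9130.00 mm², ΣAx̄ = 541610.00 mm³, ΣAȳ = 416225.00 mm³.
x̄ = 541610.00/9130.00 = 59.32 mm; ȳ = 416225.00/9130.00 = 45.59 mm.

x̄ = 59.32 mm, ȳ = 45.59 mm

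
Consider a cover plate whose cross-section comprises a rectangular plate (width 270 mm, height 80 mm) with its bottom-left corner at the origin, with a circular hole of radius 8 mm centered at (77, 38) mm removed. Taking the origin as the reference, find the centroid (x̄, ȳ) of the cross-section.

x̄ = 135.54 mm, ȳ = 40.02 mm

plate: A = 270 × 80 = 21600.00, centroid at (135.00, 40.00).
hole: A = −π·8² = -201.06, centroid at (77.00, 38.00).
ΣA = 21398.94 mm²
ΣAx̄ = (21600.00)(135.00) + (-201.06)(77.00) = 2900518.23 mm³
ΣAȳ = (21600.00)(40.00) + (-201.06)(38.00) = 856359.65 mm³
x̄ = 2900518.23 / 21398.94 = 135.54 mm
ȳ = 856359.65 / 21398.94 = 40.02 mm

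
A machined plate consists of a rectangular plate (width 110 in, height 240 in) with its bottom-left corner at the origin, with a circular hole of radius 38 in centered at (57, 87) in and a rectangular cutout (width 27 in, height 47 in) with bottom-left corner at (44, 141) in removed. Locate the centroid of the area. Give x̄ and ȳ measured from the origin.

x̄ = 54.41 in, ȳ = 124.53 in

Part | A | x̄ᵢ | ȳᵢ | A·x̄ᵢ | A·ȳᵢ
plate | 26400.00 | 55.00 | 120.00 | 1452000.00 | 3168000.00
hole 1 | -4536.46 | 57.00 | 87.00 | -258578.21 | -394672.00
hole 2 | -1269.00 | 57.50 | 164.50 | -72967.50 | -208750.50
Σ | 20594.54 |  |  | 1120454.29 | 2564577.50
x̄ = 1120454.29 / 20594.54 = 54.41 in
ȳ = 2564577.50 / 20594.54 = 124.53 in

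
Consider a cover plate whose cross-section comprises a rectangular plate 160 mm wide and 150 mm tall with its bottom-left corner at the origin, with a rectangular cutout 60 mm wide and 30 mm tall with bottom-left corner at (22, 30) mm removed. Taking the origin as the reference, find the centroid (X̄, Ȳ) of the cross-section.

X̄ = 82.27 mm, Ȳ = 77.43 mm

Part | A | x̄ᵢ | ȳᵢ | A·x̄ᵢ | A·ȳᵢ
plate | 24000.00 | 80.00 | 75.00 | 1920000.00 | 1800000.00
hole | -1800.00 | 52.00 | 45.00 | -93600.00 | -81000.00
Σ | 22200.00 |  |  | 1826400.00 | 1719000.00
X̄ = 1826400.00 / 22200.00 = 82.27 mm
Ȳ = 1719000.00 / 22200.00 = 77.43 mm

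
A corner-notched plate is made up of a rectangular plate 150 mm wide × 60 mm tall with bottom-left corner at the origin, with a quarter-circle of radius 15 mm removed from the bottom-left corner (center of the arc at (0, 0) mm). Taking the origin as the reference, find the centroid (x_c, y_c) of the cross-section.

x_c = 76.37 mm, y_c = 30.47 mm

Part | A | x̄ᵢ | ȳᵢ | A·x̄ᵢ | A·ȳᵢ
plate | 9000.00 | 75.00 | 30.00 | 675000.00 | 270000.00
removed quarter-circle | -176.71 | 6.37 | 6.37 | -1125.00 | -1125.00
Σ | 8823.29 |  |  | 673875.00 | 268875.00
x_c = 673875.00 / 8823.29 = 76.37 mm
y_c = 268875.00 / 8823.29 = 30.47 mm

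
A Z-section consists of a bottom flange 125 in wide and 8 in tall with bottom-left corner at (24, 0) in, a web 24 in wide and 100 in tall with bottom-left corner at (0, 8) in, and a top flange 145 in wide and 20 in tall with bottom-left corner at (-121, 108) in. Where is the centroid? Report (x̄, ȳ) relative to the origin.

x̄ = -4.02 in, ȳ = 77.05 in

bottom flange: A = 125 × 8 = 1000.00, centroid at (86.50, 4.00).
web: A = 24 × 100 = 2400.00, centroid at (12.00, 58.00).
top flange: A = 145 × 20 = 2900.00, centroid at (-48.50, 118.00).
ΣA = 6300.00 in²
ΣAx̄ = (1000.00)(86.50) + (2400.00)(12.00) + (2900.00)(-48.50) = -25350.00 in³
ΣAȳ = (1000.00)(4.00) + (2400.00)(58.00) + (2900.00)(118.00) = 485400.00 in³
x̄ = -25350.00 / 6300.00 = -4.02 in
ȳ = 485400.00 / 6300.00 = 77.05 in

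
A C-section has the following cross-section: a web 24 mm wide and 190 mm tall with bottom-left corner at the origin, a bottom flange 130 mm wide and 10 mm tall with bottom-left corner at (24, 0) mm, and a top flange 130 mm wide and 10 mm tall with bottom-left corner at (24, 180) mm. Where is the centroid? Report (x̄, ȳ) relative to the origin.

web: A = 24 × 190 = 4560.00, centroid at (12.00, 95.00).
bottom flange: A = 130 × 10 = 1300.00, centroid at (89.00, 5.00).
top flange: A = 130 × 10 = 1300.00, centroid at (89.00, 185.00).
ΣA = 7160.00 mm², ΣAx̄ = 286120.00 mm³, ΣAȳ = 680200.00 mm³.
x̄ = 286120.00/7160.00 = 39.96 mm; ȳ = 680200.00/7160.00 = 95.00 mm.

x̄ = 39.96 mm, ȳ = 95.00 mm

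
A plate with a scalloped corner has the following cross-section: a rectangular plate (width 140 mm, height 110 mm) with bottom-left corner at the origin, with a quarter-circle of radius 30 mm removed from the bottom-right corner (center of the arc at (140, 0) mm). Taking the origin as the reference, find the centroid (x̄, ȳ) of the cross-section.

Part | A | x̄ᵢ | ȳᵢ | A·x̄ᵢ | A·ȳᵢ
plate | 15400.00 | 70.00 | 55.00 | 1078000.00 | 847000.00
removed quarter-circle | -706.86 | 127.27 | 12.73 | -89960.17 | -9000.00
Σ | 14693.14 |  |  | 988039.83 | 838000.00
x̄ = 988039.83 / 14693.14 = 67.24 mm
ȳ = 838000.00 / 14693.14 = 57.03 mm

x̄ = 67.24 mm, ȳ = 57.03 mm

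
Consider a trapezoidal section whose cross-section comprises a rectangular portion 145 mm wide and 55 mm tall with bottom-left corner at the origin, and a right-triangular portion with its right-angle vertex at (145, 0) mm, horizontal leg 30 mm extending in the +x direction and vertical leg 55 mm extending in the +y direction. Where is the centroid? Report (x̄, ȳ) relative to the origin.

Part | A | x̄ᵢ | ȳᵢ | A·x̄ᵢ | A·ȳᵢ
rectangular portion | 7975.00 | 72.50 | 27.50 | 578187.50 | 219312.50
triangular portion | 825.00 | 155.00 | 18.33 | 127875.00 | 15125.00
Σ | 8800.00 |  |  | 706062.50 | 234437.50
x̄ = 706062.50 / 8800.00 = 80.23 mm
ȳ = 234437.50 / 8800.00 = 26.64 mm

x̄ = 80.23 mm, ȳ = 26.64 mm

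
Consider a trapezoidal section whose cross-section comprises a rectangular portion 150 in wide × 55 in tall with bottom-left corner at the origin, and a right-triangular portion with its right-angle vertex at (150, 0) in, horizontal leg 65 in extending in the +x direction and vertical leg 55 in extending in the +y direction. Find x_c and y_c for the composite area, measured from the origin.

rectangular portion: A = 150 × 55 = 8250.00, centroid at (75.00, 27.50).
triangular portion: A = ½·65·55 = 1787.50, centroid at (171.67, 18.33).
ΣA = 10037.50 in², ΣAx_c = 925604.17 in³, ΣAy_c = 259645.83 in³.
x_c = 925604.17/10037.50 = 92.21 in; y_c = 259645.83/10037.50 = 25.87 in.

x_c = 92.21 in, y_c = 25.87 in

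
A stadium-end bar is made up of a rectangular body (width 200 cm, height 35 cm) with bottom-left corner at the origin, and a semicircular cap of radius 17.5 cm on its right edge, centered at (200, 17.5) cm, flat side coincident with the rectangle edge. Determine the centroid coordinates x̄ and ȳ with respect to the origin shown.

x̄ = 106.91 cm, ȳ = 17.50 cm

rectangular body: A = 200 × 35 = 7000.00, centroid at (100.00, 17.50).
semicircular end: A = ½π·17.5² = 481.06, centroid at (207.43, 17.50).
ΣA = 7481.06 cm², ΣAx̄ = 799784.19 cm³, ΣAȳ = 130918.49 cm³.
x̄ = 799784.19/7481.06 = 106.91 cm; ȳ = 130918.49/7481.06 = 17.50 cm.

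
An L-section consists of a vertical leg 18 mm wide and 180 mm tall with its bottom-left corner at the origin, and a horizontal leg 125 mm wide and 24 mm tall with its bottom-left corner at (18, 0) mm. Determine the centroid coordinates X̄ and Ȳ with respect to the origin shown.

X̄ = 43.38 mm, Ȳ = 52.50 mm

Part | A | x̄ᵢ | ȳᵢ | A·x̄ᵢ | A·ȳᵢ
vertical leg | 3240.00 | 9.00 | 90.00 | 29160.00 | 291600.00
horizontal leg | 3000.00 | 80.50 | 12.00 | 241500.00 | 36000.00
Σ | 6240.00 |  |  | 270660.00 | 327600.00
X̄ = 270660.00 / 6240.00 = 43.38 mm
Ȳ = 327600.00 / 6240.00 = 52.50 mm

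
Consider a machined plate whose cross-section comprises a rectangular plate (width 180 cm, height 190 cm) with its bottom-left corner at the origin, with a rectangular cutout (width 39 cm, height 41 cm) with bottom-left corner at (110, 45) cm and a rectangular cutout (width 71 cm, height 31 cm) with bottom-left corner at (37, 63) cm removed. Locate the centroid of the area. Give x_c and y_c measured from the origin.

Part | A | x̄ᵢ | ȳᵢ | A·x̄ᵢ | A·ȳᵢ
plate | 34200.00 | 90.00 | 95.00 | 3078000.00 | 3249000.00
hole 1 | -1599.00 | 129.50 | 65.50 | -207070.50 | -104734.50
hole 2 | -2201.00 | 72.50 | 78.50 | -159572.50 | -172778.50
Σ | 30400.00 |  |  | 2711357.00 | 2971487.00
x_c = 2711357.00 / 30400.00 = 89.19 cm
y_c = 2971487.00 / 30400.00 = 97.75 cm

x_c = 89.19 cm, y_c = 97.75 cm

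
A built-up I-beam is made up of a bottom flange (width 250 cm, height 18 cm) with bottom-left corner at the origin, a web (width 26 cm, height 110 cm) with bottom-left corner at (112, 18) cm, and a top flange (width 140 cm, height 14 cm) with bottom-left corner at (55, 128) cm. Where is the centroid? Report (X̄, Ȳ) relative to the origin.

bottom flange: A = 250 × 18 = 4500.00, centroid at (125.00, 9.00).
web: A = 26 × 110 = 2860.00, centroid at (125.00, 73.00).
top flange: A = 140 × 14 = 1960.00, centroid at (125.00, 135.00).
ΣA = 9320.00 cm²
ΣAX̄ = (4500.00)(125.00) + (2860.00)(125.00) + (1960.00)(125.00) = 1165000.00 cm³
ΣAȲ = (4500.00)(9.00) + (2860.00)(73.00) + (1960.00)(135.00) = 513880.00 cm³
X̄ = 1165000.00 / 9320.00 = 125.00 cm
Ȳ = 513880.00 / 9320.00 = 55.14 cm

X̄ = 125.00 cm, Ȳ = 55.14 cm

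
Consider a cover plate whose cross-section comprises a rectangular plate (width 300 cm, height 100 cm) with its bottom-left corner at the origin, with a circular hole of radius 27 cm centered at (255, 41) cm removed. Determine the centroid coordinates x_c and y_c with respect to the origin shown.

x_c = 141.32 cm, y_c = 50.74 cm

plate: A = 300 × 100 = 30000.00, centroid at (150.00, 50.00).
hole: A = −π·27² = -2290.22, centroid at (255.00, 41.00).
ΣA = 27709.78 cm²
ΣAx_c = (30000.00)(150.00) + (-2290.22)(255.00) = 3915993.63 cm³
ΣAy_c = (30000.00)(50.00) + (-2290.22)(41.00) = 1406100.94 cm³
x_c = 3915993.63 / 27709.78 = 141.32 cm
y_c = 1406100.94 / 27709.78 = 50.74 cm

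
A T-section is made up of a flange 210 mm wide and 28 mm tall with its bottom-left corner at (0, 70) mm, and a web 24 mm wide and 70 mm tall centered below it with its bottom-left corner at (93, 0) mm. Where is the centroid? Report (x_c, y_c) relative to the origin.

x_c = 105.00 mm, y_c = 73.11 mm

web: A = 24 × 70 = 1680.00, centroid at (105.00, 35.00).
flange: A = 210 × 28 = 5880.00, centroid at (105.00, 84.00).
ΣA = 7560.00 mm², ΣAx_c = 793800.00 mm³, ΣAy_c = 552720.00 mm³.
x_c = 793800.00/7560.00 = 105.00 mm; y_c = 552720.00/7560.00 = 73.11 mm.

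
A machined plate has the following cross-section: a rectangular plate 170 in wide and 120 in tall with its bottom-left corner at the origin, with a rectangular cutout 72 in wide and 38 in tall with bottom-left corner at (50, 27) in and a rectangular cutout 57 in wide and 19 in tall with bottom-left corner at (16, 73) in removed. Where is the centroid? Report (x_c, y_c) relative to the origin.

Part | A | x̄ᵢ | ȳᵢ | A·x̄ᵢ | A·ȳᵢ
plate | 20400.00 | 85.00 | 60.00 | 1734000.00 | 1224000.00
hole 1 | -2736.00 | 86.00 | 46.00 | -235296.00 | -125856.00
hole 2 | -1083.00 | 44.50 | 82.50 | -48193.50 | -89347.50
Σ | 16581.00 |  |  | 1450510.50 | 1008796.50
x_c = 1450510.50 / 16581.00 = 87.48 in
y_c = 1008796.50 / 16581.00 = 60.84 in

x_c = 87.48 in, y_c = 60.84 in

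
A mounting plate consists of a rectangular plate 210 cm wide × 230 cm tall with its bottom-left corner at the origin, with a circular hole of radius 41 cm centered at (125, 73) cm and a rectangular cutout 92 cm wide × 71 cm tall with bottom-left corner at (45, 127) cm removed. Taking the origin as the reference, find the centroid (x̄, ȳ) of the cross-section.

plate: A = 210 × 230 = 48300.00, centroid at (105.00, 115.00).
hole 1: A = −π·41² = -5281.02, centroid at (125.00, 73.00).
hole 2: A = −(92 × 71) = -6532.00, centroid at (91.00, 162.50).
ΣA = 36486.98 cm²
ΣAx̄ = (48300.00)(105.00) + (-5281.02)(125.00) + (-6532.00)(91.00) = 3816960.84 cm³
ΣAȳ = (48300.00)(115.00) + (-5281.02)(73.00) + (-6532.00)(162.50) = 4107535.74 cm³
x̄ = 3816960.84 / 36486.98 = 104.61 cm
ȳ = 4107535.74 / 36486.98 = 112.58 cm

x̄ = 104.61 cm, ȳ = 112.58 cm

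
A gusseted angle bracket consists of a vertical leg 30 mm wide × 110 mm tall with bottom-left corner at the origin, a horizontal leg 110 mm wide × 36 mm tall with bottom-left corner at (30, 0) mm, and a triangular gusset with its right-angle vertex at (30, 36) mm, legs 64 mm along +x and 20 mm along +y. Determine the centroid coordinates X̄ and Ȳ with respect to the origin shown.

X̄ = 53.03 mm, Ȳ = 35.45 mm

vertical leg: A = 30 × 110 = 3300.00, centroid at (15.00, 55.00).
horizontal leg: A = 110 × 36 = 3960.00, centroid at (85.00, 18.00).
gusset: A = ½·64·20 = 640.00, centroid at (51.33, 42.67).
ΣA = 7900.00 mm²
ΣAX̄ = (3300.00)(15.00) + (3960.00)(85.00) + (640.00)(51.33) = 418953.33 mm³
ΣAȲ = (3300.00)(55.00) + (3960.00)(18.00) + (640.00)(42.67) = 280086.67 mm³
X̄ = 418953.33 / 7900.00 = 53.03 mm
Ȳ = 280086.67 / 7900.00 = 35.45 mm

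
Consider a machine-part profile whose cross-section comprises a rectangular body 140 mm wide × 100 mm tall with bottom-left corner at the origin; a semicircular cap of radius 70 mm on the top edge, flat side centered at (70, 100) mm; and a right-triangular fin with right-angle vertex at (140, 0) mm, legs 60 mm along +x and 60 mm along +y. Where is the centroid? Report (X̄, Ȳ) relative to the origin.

rectangular body: A = 140 × 100 = 14000.00, centroid at (70.00, 50.00).
semicircular top: A = ½π·70² = 7696.90, centroid at (70.00, 129.71).
triangular fin: A = ½·60·60 = 1800.00, centroid at (160.00, 20.00).
ΣA = 23496.90 mm², ΣAX̄ = 1806783.14 mm³, ΣAȲ = 1734356.87 mm³.
X̄ = 1806783.14/23496.90 = 76.89 mm; Ȳ = 1734356.87/23496.90 = 73.81 mm.

X̄ = 76.89 mm, Ȳ = 73.81 mm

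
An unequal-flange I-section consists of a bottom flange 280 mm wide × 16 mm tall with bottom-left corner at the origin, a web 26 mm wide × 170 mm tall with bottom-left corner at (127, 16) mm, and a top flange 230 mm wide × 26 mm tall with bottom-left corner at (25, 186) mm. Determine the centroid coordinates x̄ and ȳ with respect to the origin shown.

x̄ = 140.00 mm, ȳ = 112.38 mm

Part | A | x̄ᵢ | ȳᵢ | A·x̄ᵢ | A·ȳᵢ
bottom flange | 4480.00 | 140.00 | 8.00 | 627200.00 | 35840.00
web | 4420.00 | 140.00 | 101.00 | 618800.00 | 446420.00
top flange | 5980.00 | 140.00 | 199.00 | 837200.00 | 1190020.00
Σ | 14880.00 |  |  | 2083200.00 | 1672280.00
x̄ = 2083200.00 / 14880.00 = 140.00 mm
ȳ = 1672280.00 / 14880.00 = 112.38 mm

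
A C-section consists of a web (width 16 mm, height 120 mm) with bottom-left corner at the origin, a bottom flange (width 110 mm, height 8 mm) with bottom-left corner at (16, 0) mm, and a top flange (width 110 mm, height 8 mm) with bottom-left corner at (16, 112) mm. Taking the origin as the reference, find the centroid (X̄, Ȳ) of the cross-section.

X̄ = 38.13 mm, Ȳ = 60.00 mm

web: A = 16 × 120 = 1920.00, centroid at (8.00, 60.00).
bottom flange: A = 110 × 8 = 880.00, centroid at (71.00, 4.00).
top flange: A = 110 × 8 = 880.00, centroid at (71.00, 116.00).
ΣA = 3680.00 mm²
ΣAX̄ = (1920.00)(8.00) + (880.00)(71.00) + (880.00)(71.00) = 140320.00 mm³
ΣAȲ = (1920.00)(60.00) + (880.00)(4.00) + (880.00)(116.00) = 220800.00 mm³
X̄ = 140320.00 / 3680.00 = 38.13 mm
Ȳ = 220800.00 / 3680.00 = 60.00 mm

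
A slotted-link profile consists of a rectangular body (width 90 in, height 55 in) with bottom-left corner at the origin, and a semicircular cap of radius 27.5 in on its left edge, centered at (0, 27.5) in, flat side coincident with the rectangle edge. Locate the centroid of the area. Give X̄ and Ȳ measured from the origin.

X̄ = 34.03 in, Ȳ = 27.50 in

rectangular body: A = 90 × 55 = 4950.00, centroid at (45.00, 27.50).
semicircular end: A = ½π·27.5² = 1187.91, centroid at (-11.67, 27.50).
ΣA = 6137.91 in², ΣAX̄ = 208885.42 in³, ΣAȲ = 168792.65 in³.
X̄ = 208885.42/6137.91 = 34.03 in; Ȳ = 168792.65/6137.91 = 27.50 in.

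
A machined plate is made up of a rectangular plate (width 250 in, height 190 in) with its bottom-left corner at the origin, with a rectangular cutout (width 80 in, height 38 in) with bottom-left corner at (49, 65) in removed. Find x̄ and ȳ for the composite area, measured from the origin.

x̄ = 127.46 in, ȳ = 95.75 in

plate: A = 250 × 190 = 47500.00, centroid at (125.00, 95.00).
hole: A = −(80 × 38) = -3040.00, centroid at (89.00, 84.00).
ΣA = 44460.00 in²
ΣAx̄ = (47500.00)(125.00) + (-3040.00)(89.00) = 5666940.00 in³
ΣAȳ = (47500.00)(95.00) + (-3040.00)(84.00) = 4257140.00 in³
x̄ = 5666940.00 / 44460.00 = 127.46 in
ȳ = 4257140.00 / 44460.00 = 95.75 in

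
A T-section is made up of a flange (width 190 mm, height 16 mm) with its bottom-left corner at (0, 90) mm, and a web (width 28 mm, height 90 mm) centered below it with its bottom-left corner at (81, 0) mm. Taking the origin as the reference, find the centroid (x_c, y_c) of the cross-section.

web: A = 28 × 90 = 2520.00, centroid at (95.00, 45.00).
flange: A = 190 × 16 = 3040.00, centroid at (95.00, 98.00).
ΣA = 5560.00 mm², ΣAx_c = 528200.00 mm³, ΣAy_c = 411320.00 mm³.
x_c = 528200.00/5560.00 = 95.00 mm; y_c = 411320.00/5560.00 = 73.98 mm.

x_c = 95.00 mm, y_c = 73.98 mm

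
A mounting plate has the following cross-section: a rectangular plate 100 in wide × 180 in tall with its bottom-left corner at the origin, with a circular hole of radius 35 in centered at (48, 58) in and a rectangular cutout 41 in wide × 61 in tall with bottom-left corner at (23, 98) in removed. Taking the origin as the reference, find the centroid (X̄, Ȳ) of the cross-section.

Part | A | x̄ᵢ | ȳᵢ | A·x̄ᵢ | A·ȳᵢ
plate | 18000.00 | 50.00 | 90.00 | 900000.00 | 1620000.00
hole 1 | -3848.45 | 48.00 | 58.00 | -184725.65 | -223210.16
hole 2 | -2501.00 | 43.50 | 128.50 | -108793.50 | -321378.50
Σ | 11650.55 |  |  | 606480.85 | 1075411.34
X̄ = 606480.85 / 11650.55 = 52.06 in
Ȳ = 1075411.34 / 11650.55 = 92.31 in

X̄ = 52.06 in, Ȳ = 92.31 in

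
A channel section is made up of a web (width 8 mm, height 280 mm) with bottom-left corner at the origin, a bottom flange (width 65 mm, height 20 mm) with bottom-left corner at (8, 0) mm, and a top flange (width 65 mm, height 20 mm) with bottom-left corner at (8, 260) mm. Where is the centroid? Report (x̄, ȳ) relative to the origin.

x̄ = 23.61 mm, ȳ = 140.00 mm

web: A = 8 × 280 = 2240.00, centroid at (4.00, 140.00).
bottom flange: A = 65 × 20 = 1300.00, centroid at (40.50, 10.00).
top flange: A = 65 × 20 = 1300.00, centroid at (40.50, 270.00).
ΣA = 4840.00 mm²
ΣAx̄ = (2240.00)(4.00) + (1300.00)(40.50) + (1300.00)(40.50) = 114260.00 mm³
ΣAȳ = (2240.00)(140.00) + (1300.00)(10.00) + (1300.00)(270.00) = 677600.00 mm³
x̄ = 114260.00 / 4840.00 = 23.61 mm
ȳ = 677600.00 / 4840.00 = 140.00 mm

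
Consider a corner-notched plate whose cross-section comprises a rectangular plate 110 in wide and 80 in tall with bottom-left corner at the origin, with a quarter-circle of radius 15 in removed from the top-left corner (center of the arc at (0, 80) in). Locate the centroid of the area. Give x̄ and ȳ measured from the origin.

x̄ = 56.00 in, ȳ = 39.31 in

plate: A = 110 × 80 = 8800.00, centroid at (55.00, 40.00).
removed quarter-circle: A = −¼π·15² = -176.71, centroid at (6.37, 73.63).
ΣA = 8623.29 in²
ΣAx̄ = (8800.00)(55.00) + (-176.71)(6.37) = 482875.00 in³
ΣAȳ = (8800.00)(40.00) + (-176.71)(73.63) = 338987.83 in³
x̄ = 482875.00 / 8623.29 = 56.00 in
ȳ = 338987.83 / 8623.29 = 39.31 in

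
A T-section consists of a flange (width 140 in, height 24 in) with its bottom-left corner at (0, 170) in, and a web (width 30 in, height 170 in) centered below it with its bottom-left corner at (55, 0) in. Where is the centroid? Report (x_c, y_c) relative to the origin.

x_c = 70.00 in, y_c = 123.52 in

web: A = 30 × 170 = 5100.00, centroid at (70.00, 85.00).
flange: A = 140 × 24 = 3360.00, centroid at (70.00, 182.00).
ΣA = 8460.00 in²
ΣAx_c = (5100.00)(70.00) + (3360.00)(70.00) = 592200.00 in³
ΣAy_c = (5100.00)(85.00) + (3360.00)(182.00) = 1045020.00 in³
x_c = 592200.00 / 8460.00 = 70.00 in
y_c = 1045020.00 / 8460.00 = 123.52 in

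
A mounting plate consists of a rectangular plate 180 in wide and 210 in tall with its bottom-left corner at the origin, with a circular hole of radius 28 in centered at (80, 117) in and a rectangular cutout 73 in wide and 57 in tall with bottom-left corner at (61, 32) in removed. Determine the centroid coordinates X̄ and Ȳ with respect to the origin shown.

X̄ = 89.79 in, Ȳ = 109.99 in

plate: A = 180 × 210 = 37800.00, centroid at (90.00, 105.00).
hole 1: A = −π·28² = -2463.01, centroid at (80.00, 117.00).
hole 2: A = −(73 × 57) = -4161.00, centroid at (97.50, 60.50).
ΣA = 31175.99 in², ΣAX̄ = 2799261.81 in³, ΣAȲ = 3429087.49 in³.
X̄ = 2799261.81/31175.99 = 89.79 in; Ȳ = 3429087.49/31175.99 = 109.99 in.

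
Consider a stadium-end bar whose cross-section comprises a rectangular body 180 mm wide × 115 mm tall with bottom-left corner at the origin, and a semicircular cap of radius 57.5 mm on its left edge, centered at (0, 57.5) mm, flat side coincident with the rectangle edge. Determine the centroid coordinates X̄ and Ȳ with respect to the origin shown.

X̄ = 67.05 mm, Ȳ = 57.50 mm

Part | A | x̄ᵢ | ȳᵢ | A·x̄ᵢ | A·ȳᵢ
rectangular body | 20700.00 | 90.00 | 57.50 | 1863000.00 | 1190250.00
semicircular end | 5193.45 | -24.40 | 57.50 | -126739.58 | 298623.11
Σ | 25893.45 |  |  | 1736260.42 | 1488873.11
X̄ = 1736260.42 / 25893.45 = 67.05 mm
Ȳ = 1488873.11 / 25893.45 = 57.50 mm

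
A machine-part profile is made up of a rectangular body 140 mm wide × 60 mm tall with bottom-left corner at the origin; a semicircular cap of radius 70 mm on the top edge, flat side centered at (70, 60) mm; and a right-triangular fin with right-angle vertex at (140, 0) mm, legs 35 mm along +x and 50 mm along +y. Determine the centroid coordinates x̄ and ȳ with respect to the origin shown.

rectangular body: A = 140 × 60 = 8400.00, centroid at (70.00, 30.00).
semicircular top: A = ½π·70² = 7696.90, centroid at (70.00, 89.71).
triangular fin: A = ½·35·50 = 875.00, centroid at (151.67, 16.67).
ΣA = 16971.90 mm²
ΣAx̄ = (8400.00)(70.00) + (7696.90)(70.00) + (875.00)(151.67) = 1259491.47 mm³
ΣAȳ = (8400.00)(30.00) + (7696.90)(89.71) + (875.00)(16.67) = 957064.12 mm³
x̄ = 1259491.47 / 16971.90 = 74.21 mm
ȳ = 957064.12 / 16971.90 = 56.39 mm

x̄ = 74.21 mm, ȳ = 56.39 mm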